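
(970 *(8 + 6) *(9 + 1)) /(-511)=-265.75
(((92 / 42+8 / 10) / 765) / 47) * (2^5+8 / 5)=2512 / 898875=0.00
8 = 8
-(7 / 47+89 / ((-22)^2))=-7571 / 22748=-0.33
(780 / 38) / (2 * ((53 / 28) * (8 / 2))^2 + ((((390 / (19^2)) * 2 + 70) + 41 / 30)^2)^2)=13836330035154900000 / 19701841828487563726714849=0.00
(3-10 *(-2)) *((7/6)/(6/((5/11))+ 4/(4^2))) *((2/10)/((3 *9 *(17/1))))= 322/370413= 0.00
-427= -427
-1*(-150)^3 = 3375000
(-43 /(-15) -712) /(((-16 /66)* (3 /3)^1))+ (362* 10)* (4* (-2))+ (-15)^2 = -1032393 /40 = -25809.82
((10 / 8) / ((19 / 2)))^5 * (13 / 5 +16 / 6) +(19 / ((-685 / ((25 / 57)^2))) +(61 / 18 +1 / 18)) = 112003589207 / 32565654048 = 3.44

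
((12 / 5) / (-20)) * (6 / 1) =-18 / 25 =-0.72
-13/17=-0.76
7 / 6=1.17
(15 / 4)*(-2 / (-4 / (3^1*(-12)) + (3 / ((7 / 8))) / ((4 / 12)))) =-189 / 262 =-0.72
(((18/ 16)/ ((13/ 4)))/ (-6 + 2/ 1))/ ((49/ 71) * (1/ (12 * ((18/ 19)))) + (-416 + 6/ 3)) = 17253/ 82526249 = 0.00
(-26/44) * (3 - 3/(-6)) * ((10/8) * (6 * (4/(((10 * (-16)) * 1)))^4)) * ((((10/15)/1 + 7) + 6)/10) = -3731/450560000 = -0.00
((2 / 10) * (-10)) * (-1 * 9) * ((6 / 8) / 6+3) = 56.25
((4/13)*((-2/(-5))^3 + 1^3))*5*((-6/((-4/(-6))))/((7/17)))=-11628/325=-35.78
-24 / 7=-3.43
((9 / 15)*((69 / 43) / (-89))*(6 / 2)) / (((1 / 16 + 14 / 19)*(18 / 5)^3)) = -21850 / 25108947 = -0.00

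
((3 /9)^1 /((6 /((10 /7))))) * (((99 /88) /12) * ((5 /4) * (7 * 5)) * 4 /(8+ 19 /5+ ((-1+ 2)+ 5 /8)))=625 /6444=0.10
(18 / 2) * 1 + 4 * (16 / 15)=13.27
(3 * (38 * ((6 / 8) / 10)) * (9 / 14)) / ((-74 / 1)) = -1539 / 20720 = -0.07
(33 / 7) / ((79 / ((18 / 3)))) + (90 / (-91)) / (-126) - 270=-13568797 / 50323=-269.63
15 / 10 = 3 / 2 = 1.50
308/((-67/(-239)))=73612/67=1098.69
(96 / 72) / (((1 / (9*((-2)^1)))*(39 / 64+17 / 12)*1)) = -4608 / 389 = -11.85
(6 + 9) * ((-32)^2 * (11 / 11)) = 15360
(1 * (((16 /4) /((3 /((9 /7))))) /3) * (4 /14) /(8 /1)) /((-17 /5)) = -5 /833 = -0.01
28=28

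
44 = 44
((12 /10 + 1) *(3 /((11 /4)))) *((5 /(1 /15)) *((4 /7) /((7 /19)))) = 13680 /49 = 279.18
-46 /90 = -23 /45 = -0.51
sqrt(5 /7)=sqrt(35) /7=0.85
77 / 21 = 11 / 3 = 3.67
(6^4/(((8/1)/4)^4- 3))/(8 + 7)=432/65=6.65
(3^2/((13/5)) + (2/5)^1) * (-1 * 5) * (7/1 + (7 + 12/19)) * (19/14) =-34889/91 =-383.40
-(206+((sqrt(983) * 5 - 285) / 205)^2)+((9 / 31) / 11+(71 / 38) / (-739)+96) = -1810832450717 / 16097192122+114 * sqrt(983) / 1681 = -110.37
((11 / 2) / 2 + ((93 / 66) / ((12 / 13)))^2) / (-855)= -354073 / 59590080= -0.01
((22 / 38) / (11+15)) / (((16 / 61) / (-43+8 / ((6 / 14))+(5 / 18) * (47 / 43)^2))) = -28210853 / 13845312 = -2.04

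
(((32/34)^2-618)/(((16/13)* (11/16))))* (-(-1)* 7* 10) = -162294860/3179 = -51052.17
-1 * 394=-394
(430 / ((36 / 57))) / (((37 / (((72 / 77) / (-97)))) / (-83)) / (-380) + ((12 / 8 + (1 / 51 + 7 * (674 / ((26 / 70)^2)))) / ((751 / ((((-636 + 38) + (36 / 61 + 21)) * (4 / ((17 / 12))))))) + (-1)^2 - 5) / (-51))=964069629278667600 / 2057760688752201449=0.47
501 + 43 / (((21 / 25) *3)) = 518.06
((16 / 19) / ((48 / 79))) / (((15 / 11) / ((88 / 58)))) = 1.54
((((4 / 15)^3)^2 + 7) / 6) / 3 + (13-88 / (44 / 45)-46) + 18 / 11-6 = -286371658069 / 2255343750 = -126.97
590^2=348100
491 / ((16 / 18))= 4419 / 8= 552.38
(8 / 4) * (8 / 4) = 4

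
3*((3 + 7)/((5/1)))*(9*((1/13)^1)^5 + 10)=22277634/371293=60.00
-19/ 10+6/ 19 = -301/ 190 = -1.58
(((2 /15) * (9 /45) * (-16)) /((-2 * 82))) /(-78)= -4 /119925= -0.00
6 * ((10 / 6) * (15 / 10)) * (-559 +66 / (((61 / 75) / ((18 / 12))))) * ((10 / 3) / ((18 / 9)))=-666850 / 61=-10931.97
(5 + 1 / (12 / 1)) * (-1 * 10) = -305 / 6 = -50.83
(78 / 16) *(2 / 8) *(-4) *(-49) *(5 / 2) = 9555 / 16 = 597.19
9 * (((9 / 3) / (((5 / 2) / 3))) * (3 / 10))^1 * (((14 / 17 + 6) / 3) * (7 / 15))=21924 / 2125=10.32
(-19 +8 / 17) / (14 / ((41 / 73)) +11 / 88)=-11480 / 15521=-0.74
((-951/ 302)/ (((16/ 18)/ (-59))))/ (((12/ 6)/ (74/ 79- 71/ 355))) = 146949471/ 1908640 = 76.99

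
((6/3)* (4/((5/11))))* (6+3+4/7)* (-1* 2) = -336.91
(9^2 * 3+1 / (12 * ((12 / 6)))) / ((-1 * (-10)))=5833 / 240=24.30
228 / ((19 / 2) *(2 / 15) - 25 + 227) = 3420 / 3049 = 1.12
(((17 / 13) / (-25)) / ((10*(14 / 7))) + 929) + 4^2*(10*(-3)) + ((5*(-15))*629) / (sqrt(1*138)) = 2918483 / 6500-15725*sqrt(138) / 46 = -3566.81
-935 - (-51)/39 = -12138/13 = -933.69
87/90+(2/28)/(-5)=20/21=0.95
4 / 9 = 0.44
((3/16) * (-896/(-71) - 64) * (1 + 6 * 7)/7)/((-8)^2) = -7353/7952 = -0.92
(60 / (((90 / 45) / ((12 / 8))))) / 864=5 / 96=0.05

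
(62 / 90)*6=62 / 15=4.13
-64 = -64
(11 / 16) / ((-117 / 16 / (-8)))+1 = 205 / 117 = 1.75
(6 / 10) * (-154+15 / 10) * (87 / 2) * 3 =-47763 / 4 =-11940.75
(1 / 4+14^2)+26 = 889 / 4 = 222.25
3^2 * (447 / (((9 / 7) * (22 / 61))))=190869 / 22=8675.86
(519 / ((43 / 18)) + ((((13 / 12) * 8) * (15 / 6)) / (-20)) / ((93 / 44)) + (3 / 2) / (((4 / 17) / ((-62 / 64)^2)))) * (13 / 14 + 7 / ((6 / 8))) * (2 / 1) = 9434326493065 / 2063867904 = 4571.19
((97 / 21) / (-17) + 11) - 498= -487.27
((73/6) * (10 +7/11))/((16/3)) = 24.26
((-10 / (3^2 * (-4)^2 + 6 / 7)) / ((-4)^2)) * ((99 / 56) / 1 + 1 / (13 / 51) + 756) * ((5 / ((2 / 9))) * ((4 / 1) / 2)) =-41588325 / 281216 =-147.89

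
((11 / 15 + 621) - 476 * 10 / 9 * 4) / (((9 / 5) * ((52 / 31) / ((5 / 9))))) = -274.86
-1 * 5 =-5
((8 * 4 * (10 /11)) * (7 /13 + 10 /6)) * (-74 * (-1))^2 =150699520 /429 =351280.93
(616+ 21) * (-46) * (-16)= 468832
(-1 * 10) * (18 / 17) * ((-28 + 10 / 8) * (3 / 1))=14445 / 17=849.71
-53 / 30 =-1.77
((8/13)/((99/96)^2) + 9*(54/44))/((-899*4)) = -329125/101817144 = -0.00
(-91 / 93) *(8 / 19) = -728 / 1767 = -0.41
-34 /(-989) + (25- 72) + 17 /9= -401228 /8901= -45.08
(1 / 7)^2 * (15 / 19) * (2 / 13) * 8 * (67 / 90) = 536 / 36309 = 0.01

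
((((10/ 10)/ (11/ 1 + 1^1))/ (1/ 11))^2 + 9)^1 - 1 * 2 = 7.84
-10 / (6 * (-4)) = 5 / 12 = 0.42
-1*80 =-80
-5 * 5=-25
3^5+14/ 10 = 1222/ 5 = 244.40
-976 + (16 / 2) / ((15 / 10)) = -2912 / 3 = -970.67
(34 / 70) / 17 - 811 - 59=-30449 / 35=-869.97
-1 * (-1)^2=-1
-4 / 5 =-0.80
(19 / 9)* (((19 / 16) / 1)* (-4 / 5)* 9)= -18.05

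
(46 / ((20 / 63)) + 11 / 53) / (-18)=-76907 / 9540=-8.06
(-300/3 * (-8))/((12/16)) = 3200/3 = 1066.67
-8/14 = -4/7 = -0.57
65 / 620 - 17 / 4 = -257 / 62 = -4.15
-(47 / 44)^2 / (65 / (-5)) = 2209 / 25168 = 0.09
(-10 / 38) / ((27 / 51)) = -85 / 171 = -0.50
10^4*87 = 870000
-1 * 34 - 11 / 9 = -317 / 9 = -35.22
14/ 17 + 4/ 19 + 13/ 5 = 5869/ 1615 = 3.63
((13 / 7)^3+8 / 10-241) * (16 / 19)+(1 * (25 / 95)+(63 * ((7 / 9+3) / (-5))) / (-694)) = -2222367768 / 11306995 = -196.55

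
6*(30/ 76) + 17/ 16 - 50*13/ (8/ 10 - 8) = 256387/ 2736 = 93.71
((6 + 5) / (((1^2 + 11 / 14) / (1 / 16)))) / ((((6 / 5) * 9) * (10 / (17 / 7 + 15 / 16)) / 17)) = 70499 / 345600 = 0.20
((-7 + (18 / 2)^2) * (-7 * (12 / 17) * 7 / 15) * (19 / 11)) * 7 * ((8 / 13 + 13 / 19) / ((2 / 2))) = -32590488 / 12155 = -2681.24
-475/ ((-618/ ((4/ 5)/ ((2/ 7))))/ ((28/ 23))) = 18620/ 7107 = 2.62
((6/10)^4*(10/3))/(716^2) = 27/32041000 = 0.00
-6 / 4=-3 / 2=-1.50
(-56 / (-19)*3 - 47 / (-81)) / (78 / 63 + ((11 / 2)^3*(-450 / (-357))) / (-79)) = -77899372 / 11711277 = -6.65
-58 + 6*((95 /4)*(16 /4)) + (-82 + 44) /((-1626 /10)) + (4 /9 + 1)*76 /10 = 6380564 /12195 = 523.21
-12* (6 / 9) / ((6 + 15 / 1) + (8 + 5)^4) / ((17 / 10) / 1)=-40 / 242947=-0.00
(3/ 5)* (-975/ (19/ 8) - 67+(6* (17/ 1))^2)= 565809/ 95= 5955.88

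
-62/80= -31/40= -0.78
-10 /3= -3.33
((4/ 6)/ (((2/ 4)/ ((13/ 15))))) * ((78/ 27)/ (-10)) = -676/ 2025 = -0.33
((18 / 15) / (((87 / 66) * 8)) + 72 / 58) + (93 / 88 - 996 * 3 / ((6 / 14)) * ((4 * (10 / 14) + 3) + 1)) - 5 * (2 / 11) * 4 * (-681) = -578400903 / 12760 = -45329.22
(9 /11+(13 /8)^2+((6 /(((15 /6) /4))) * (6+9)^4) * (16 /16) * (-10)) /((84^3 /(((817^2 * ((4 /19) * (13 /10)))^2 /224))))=-20389581120450040031 /16690544640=-1221624671.95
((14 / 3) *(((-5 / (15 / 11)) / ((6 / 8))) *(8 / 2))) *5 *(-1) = 12320 / 27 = 456.30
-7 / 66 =-0.11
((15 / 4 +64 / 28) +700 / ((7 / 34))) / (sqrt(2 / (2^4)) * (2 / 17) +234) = 3224711997 / 221542769 - 1621273 * sqrt(2) / 886171076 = 14.55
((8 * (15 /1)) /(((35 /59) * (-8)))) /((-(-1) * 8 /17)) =-3009 /56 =-53.73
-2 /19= -0.11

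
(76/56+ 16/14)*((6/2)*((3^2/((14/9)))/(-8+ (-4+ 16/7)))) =-1215/272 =-4.47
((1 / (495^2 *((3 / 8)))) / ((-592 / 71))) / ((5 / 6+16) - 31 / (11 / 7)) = 71 / 157417425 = 0.00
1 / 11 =0.09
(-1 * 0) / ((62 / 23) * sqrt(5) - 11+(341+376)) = 0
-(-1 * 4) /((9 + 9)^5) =0.00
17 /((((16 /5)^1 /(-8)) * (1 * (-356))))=85 /712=0.12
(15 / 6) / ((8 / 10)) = 25 / 8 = 3.12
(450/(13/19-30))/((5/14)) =-42.98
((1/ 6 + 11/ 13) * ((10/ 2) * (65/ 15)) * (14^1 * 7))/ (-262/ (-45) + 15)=96775/ 937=103.28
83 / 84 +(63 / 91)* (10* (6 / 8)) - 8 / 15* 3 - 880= -4779791 / 5460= -875.42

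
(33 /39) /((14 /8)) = 0.48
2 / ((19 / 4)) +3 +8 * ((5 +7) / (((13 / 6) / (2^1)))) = 22733 / 247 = 92.04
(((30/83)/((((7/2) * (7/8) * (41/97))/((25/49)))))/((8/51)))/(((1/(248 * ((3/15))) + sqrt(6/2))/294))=-55208520000/30762653789 + 2738342592000 * sqrt(3)/30762653789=152.38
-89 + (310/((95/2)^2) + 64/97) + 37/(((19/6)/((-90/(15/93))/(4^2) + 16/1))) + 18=-203618451/700340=-290.74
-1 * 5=-5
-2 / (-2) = 1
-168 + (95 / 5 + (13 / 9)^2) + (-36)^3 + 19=-3789497 / 81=-46783.91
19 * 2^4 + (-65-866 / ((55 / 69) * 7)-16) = 26101 / 385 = 67.79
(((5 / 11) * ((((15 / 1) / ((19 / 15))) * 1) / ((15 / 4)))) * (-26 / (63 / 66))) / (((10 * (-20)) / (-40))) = -1040 / 133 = -7.82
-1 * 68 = -68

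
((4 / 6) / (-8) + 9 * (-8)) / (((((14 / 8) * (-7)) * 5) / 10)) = 11.77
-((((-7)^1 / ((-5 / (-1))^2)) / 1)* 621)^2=-18896409 / 625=-30234.25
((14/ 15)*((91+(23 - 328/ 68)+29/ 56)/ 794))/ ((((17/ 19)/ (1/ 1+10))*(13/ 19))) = 2.32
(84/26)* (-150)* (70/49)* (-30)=270000/13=20769.23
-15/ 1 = -15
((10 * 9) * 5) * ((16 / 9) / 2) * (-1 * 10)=-4000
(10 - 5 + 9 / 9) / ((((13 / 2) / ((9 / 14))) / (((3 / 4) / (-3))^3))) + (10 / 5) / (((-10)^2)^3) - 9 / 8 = -12902321 / 11375000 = -1.13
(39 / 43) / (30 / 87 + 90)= 1131 / 112660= 0.01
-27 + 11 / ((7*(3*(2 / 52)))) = -281 / 21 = -13.38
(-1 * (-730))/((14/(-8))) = -2920/7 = -417.14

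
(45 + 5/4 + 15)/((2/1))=245/8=30.62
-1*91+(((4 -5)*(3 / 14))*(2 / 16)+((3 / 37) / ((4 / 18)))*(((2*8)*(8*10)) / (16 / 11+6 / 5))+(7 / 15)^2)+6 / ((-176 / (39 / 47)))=2994557717071 / 35189708400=85.10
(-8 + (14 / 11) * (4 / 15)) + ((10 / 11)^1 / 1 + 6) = -124 / 165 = -0.75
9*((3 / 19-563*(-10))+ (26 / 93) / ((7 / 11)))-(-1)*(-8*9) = 208637715 / 4123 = 50603.37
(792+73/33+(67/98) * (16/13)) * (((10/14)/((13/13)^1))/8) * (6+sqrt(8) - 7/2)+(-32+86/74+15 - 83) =6849494161/87111024+83564105 * sqrt(2)/588588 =279.41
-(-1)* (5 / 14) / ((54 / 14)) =5 / 54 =0.09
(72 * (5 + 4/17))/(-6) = -1068/17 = -62.82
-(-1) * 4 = 4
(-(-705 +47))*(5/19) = 3290/19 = 173.16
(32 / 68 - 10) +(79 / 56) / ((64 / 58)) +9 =22819 / 30464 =0.75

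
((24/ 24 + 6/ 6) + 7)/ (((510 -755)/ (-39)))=351/ 245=1.43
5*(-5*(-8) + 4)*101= 22220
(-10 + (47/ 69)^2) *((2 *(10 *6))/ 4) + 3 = -449249/ 1587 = -283.08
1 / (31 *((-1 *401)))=-0.00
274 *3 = 822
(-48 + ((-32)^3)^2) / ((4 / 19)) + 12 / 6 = 5100273438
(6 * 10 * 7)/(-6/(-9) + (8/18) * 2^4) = 54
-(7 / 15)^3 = -343 / 3375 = -0.10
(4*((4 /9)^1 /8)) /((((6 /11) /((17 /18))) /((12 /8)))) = 187 /324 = 0.58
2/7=0.29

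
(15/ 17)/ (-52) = -0.02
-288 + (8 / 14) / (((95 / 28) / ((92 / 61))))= -1667488 / 5795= -287.75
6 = 6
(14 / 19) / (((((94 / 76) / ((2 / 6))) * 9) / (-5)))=-140 / 1269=-0.11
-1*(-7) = 7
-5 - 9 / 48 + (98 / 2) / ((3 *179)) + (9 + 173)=1519957 / 8592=176.90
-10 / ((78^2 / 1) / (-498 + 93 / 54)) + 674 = 36950209 / 54756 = 674.82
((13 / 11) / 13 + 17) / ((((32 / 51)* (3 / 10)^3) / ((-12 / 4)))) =-99875 / 33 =-3026.52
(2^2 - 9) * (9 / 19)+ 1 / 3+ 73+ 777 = 48334 / 57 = 847.96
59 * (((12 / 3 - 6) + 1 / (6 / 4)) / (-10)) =118 / 15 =7.87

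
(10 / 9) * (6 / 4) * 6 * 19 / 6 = 95 / 3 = 31.67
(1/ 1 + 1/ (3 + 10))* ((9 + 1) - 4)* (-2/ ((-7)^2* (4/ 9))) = -54/ 91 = -0.59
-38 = -38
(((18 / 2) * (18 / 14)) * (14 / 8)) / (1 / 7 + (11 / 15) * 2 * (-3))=-2835 / 596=-4.76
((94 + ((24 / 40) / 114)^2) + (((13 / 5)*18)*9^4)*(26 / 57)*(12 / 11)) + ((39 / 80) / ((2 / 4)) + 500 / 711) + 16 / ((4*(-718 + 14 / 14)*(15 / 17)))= 2292607291965167 / 14995290200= 152888.49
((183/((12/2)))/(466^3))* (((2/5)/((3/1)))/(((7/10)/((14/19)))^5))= 4880000/93963032089089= 0.00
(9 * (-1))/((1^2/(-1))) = 9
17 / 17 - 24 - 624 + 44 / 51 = -32953 / 51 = -646.14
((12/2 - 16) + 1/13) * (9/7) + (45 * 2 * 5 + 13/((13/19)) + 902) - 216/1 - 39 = 100395/91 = 1103.24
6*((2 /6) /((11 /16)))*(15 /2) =240 /11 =21.82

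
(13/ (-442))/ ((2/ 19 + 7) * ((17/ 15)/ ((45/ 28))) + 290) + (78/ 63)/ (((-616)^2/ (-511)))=-79863283/ 45197193888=-0.00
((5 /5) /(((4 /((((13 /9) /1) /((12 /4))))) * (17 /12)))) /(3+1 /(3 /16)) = 13 /1275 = 0.01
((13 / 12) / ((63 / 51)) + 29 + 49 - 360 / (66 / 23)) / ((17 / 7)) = -129113 / 6732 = -19.18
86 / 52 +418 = 10911 / 26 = 419.65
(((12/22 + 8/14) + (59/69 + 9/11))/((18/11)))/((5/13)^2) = 1252628/108675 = 11.53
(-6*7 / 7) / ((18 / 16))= -16 / 3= -5.33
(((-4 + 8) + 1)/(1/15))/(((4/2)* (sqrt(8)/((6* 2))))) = 225* sqrt(2)/2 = 159.10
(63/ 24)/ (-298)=-21/ 2384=-0.01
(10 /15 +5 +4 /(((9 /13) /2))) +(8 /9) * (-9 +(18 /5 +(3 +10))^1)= 1079 /45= 23.98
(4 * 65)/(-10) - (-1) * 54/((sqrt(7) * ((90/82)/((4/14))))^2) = -655402/25725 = -25.48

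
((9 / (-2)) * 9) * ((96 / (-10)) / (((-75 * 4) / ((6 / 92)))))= -243 / 2875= -0.08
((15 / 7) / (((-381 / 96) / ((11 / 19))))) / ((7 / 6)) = -31680 / 118237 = -0.27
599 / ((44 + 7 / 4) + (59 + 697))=2396 / 3207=0.75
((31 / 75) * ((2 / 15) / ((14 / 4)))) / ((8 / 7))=31 / 2250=0.01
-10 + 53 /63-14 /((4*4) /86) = -21271 /252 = -84.41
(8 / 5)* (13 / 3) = 6.93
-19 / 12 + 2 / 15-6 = -7.45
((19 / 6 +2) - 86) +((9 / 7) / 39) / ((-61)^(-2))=22843 / 546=41.84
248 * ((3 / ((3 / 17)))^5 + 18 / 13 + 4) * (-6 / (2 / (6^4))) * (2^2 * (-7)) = 498339801211392 / 13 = 38333830862414.77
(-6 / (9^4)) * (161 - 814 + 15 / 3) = 0.59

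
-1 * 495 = -495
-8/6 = -4/3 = -1.33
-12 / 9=-4 / 3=-1.33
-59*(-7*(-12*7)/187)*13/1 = -450996/187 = -2411.74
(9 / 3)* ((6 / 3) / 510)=1 / 85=0.01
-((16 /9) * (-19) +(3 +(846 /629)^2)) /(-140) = -103151113 /498507660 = -0.21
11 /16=0.69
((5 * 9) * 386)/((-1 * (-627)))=5790/209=27.70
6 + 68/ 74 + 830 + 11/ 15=464897/ 555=837.65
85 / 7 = 12.14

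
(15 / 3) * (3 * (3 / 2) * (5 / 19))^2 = 10125 / 1444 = 7.01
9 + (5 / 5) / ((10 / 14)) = 52 / 5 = 10.40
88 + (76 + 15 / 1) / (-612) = 53765 / 612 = 87.85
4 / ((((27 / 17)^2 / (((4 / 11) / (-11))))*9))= -4624 / 793881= -0.01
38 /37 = 1.03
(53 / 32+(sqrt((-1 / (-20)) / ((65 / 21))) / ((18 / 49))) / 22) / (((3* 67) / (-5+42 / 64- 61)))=-36941 / 68608- 34153* sqrt(273) / 110373120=-0.54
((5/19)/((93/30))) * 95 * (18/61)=4500/1891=2.38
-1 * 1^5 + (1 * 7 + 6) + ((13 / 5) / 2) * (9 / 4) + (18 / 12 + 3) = 777 / 40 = 19.42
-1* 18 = -18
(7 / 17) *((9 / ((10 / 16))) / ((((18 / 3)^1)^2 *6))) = 0.03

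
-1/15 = -0.07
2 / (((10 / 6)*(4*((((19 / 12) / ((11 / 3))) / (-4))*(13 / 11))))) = -2904 / 1235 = -2.35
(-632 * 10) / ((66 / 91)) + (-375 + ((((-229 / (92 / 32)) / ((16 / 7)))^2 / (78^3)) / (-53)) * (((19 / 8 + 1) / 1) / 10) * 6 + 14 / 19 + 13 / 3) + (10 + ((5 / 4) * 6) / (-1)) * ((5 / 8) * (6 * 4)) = -9046.37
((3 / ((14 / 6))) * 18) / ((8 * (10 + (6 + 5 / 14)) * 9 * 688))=9 / 315104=0.00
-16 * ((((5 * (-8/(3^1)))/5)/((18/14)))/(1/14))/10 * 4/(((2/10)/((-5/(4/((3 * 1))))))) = -31360/9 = -3484.44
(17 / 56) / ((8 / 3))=51 / 448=0.11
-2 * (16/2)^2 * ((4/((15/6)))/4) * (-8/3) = 2048/15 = 136.53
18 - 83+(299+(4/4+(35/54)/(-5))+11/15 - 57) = 48223/270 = 178.60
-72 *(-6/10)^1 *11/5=2376/25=95.04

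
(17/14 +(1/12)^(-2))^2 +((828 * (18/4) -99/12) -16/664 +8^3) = 102963892/4067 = 25316.91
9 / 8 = 1.12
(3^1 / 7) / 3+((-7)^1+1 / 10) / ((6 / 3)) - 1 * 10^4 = -1400463 / 140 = -10003.31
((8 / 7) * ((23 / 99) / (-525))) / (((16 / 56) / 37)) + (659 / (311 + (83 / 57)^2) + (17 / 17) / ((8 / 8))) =3.04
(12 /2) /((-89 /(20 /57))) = -40 /1691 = -0.02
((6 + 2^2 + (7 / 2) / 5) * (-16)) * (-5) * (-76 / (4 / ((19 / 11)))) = -309016 / 11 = -28092.36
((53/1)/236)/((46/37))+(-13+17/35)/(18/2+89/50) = -40150427/40959688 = -0.98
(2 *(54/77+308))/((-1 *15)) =-9508/231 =-41.16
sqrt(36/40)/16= 3 * sqrt(10)/160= 0.06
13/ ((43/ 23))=299/ 43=6.95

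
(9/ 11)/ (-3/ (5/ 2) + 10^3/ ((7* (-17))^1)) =-5355/ 62854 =-0.09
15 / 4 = 3.75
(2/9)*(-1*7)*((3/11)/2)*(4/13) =-28/429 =-0.07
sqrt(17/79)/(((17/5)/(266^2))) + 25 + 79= 104 + 353780 * sqrt(1343)/1343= 9757.73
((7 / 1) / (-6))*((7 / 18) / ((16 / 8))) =-49 / 216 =-0.23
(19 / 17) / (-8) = -19 / 136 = -0.14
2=2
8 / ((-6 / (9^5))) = -78732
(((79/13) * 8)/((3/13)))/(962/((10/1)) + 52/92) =9085/4173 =2.18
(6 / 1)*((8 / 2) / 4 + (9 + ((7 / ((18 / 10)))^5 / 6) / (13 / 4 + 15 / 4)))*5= 55230325 / 59049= 935.33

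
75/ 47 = 1.60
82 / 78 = 41 / 39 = 1.05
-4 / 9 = -0.44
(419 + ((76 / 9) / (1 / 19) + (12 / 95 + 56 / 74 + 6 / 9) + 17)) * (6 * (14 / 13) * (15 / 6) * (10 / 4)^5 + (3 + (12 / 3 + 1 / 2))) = 207894371767 / 219336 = 947835.16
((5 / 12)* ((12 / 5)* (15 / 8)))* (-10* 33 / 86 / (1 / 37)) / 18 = -10175 / 688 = -14.79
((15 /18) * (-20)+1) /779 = -47 /2337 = -0.02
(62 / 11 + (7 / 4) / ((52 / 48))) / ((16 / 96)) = 6222 / 143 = 43.51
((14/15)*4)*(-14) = -784/15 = -52.27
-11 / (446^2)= -11 / 198916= -0.00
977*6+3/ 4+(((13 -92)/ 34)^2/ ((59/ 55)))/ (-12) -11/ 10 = 23985562321/ 4092240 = 5861.23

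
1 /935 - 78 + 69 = -8414 /935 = -9.00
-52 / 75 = -0.69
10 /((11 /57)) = 570 /11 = 51.82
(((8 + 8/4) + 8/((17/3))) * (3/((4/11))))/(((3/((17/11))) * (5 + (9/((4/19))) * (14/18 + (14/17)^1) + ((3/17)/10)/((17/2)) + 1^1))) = 280330/430367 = 0.65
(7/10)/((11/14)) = 49/55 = 0.89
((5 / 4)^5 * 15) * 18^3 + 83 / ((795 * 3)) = 81499932499 / 305280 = 266967.81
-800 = -800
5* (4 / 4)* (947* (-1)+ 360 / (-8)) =-4960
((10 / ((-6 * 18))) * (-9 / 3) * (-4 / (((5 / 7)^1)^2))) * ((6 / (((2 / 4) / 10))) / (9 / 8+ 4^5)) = -6272 / 24603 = -0.25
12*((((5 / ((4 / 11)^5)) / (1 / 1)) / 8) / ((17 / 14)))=16910355 / 17408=971.41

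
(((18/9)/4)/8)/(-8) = -1/128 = -0.01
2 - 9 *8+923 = 853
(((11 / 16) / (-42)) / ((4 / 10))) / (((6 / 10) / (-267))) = 24475 / 1344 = 18.21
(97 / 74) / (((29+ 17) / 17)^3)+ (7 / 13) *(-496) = -25002148515 / 93637232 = -267.01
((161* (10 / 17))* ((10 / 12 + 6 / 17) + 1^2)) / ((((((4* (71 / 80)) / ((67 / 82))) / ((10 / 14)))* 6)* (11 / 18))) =85910750 / 9254069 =9.28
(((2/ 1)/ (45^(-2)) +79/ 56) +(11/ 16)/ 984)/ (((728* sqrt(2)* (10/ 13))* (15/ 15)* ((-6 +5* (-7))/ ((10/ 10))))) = -446497949* sqrt(2)/ 5060751360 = -0.12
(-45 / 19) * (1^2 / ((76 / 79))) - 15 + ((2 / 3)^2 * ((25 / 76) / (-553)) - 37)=-391408111 / 7186788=-54.46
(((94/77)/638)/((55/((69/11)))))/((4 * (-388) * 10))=-0.00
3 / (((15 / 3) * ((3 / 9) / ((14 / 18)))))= 1.40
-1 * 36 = -36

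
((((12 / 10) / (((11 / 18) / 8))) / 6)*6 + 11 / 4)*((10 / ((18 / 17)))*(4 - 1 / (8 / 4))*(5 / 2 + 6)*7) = 57507821 / 1584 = 36305.44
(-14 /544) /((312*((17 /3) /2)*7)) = -1 /240448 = -0.00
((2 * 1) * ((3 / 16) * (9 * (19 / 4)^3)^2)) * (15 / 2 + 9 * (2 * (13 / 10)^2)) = 2709419332671 / 204800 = 13229586.59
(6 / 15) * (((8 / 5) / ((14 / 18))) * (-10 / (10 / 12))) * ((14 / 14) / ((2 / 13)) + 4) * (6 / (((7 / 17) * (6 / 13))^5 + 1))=-8198749473250752 / 13182841408325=-621.93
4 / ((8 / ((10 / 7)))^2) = 25 / 196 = 0.13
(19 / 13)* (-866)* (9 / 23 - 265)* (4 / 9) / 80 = 25034761 / 13455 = 1860.63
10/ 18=5/ 9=0.56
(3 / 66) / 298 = 1 / 6556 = 0.00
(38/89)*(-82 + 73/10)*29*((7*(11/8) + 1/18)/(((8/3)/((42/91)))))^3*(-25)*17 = 11846483685515385/6407225344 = 1848925.71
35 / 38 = 0.92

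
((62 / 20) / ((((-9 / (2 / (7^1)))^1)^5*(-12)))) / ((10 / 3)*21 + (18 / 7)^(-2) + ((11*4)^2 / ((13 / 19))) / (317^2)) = 647953072 / 5459155655279812605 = 0.00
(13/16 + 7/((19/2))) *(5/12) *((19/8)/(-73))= -785/37376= -0.02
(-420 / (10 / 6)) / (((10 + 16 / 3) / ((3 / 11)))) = -1134 / 253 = -4.48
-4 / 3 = -1.33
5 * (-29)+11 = -134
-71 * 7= -497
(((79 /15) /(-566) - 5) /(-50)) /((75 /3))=42529 /10612500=0.00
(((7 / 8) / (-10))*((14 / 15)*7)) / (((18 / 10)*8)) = -343 / 8640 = -0.04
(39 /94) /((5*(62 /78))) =1521 /14570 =0.10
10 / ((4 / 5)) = 25 / 2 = 12.50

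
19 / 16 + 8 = 147 / 16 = 9.19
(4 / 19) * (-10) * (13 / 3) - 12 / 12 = -577 / 57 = -10.12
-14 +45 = 31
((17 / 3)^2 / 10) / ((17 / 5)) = 17 / 18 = 0.94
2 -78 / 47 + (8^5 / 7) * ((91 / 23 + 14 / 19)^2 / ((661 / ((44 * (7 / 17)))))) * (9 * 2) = 5131061278665680 / 100858176691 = 50874.02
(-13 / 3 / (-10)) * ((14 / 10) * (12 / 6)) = 91 / 75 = 1.21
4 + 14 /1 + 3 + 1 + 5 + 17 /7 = 206 /7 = 29.43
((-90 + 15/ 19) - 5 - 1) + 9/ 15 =-94.61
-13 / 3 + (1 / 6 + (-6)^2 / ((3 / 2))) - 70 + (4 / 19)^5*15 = -745213639 / 14856594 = -50.16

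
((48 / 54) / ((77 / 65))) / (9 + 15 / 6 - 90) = -1040 / 108801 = -0.01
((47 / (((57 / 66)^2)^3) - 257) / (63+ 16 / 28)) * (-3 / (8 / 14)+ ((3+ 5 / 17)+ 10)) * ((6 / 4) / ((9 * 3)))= -507675542591 / 502450009080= -1.01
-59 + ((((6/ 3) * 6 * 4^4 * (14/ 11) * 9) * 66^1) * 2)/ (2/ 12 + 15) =3980545/ 13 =306195.77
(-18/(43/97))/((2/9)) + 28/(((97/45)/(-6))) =-260.66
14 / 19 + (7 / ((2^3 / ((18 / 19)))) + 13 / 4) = 183 / 38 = 4.82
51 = 51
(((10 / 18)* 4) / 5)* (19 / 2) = 38 / 9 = 4.22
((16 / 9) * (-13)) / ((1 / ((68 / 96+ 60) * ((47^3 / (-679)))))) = 3933022886 / 18333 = 214532.42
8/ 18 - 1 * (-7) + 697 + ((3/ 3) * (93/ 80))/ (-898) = 455464763/ 646560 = 704.44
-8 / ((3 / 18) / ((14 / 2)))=-336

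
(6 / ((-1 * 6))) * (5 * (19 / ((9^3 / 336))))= -10640 / 243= -43.79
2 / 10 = 1 / 5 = 0.20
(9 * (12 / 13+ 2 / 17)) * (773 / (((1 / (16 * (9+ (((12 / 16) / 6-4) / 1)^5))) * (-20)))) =4533789916629 / 905216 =5008517.21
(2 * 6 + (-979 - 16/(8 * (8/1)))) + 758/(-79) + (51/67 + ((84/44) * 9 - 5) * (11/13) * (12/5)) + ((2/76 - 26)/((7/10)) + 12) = -25531662491/26147420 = -976.45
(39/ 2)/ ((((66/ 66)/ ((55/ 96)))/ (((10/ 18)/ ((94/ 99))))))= 39325/ 6016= 6.54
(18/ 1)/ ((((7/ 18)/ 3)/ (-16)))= -15552/ 7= -2221.71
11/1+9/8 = 97/8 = 12.12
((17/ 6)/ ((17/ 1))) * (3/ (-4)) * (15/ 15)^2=-1/ 8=-0.12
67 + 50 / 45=613 / 9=68.11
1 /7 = 0.14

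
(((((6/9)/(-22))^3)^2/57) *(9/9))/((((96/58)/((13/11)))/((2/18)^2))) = 377/3148309619596944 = 0.00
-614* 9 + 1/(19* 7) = -734957/133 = -5525.99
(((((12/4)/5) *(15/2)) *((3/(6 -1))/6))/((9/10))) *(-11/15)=-11/30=-0.37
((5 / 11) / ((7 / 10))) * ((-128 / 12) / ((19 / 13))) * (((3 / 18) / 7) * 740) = -7696000 / 92169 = -83.50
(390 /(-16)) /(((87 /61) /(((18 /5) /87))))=-0.71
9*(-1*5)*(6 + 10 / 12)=-615 / 2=-307.50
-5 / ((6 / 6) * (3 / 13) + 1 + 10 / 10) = -65 / 29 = -2.24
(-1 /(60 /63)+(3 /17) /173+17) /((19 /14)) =345667 /29410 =11.75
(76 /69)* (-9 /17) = -228 /391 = -0.58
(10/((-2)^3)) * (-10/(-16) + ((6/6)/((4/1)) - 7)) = 7.66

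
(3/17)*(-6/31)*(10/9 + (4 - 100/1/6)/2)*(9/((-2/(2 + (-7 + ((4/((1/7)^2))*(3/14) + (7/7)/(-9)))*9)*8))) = -33417/1054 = -31.70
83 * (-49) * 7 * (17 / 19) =-483973 / 19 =-25472.26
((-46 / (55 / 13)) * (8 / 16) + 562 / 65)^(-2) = 20449 / 210681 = 0.10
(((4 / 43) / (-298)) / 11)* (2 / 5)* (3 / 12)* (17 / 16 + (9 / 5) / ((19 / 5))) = -467 / 107125040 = -0.00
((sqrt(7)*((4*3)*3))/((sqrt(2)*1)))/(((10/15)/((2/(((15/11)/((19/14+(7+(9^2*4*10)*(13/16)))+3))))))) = 3664386*sqrt(14)/35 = 391739.34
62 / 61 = 1.02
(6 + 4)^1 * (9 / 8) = 45 / 4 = 11.25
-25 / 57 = -0.44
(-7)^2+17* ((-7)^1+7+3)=100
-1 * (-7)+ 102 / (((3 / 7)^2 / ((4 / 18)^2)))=8365 / 243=34.42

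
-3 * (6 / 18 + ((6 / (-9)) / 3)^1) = -1 / 3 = -0.33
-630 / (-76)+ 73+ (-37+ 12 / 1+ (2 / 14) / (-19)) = 56.28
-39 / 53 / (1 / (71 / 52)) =-213 / 212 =-1.00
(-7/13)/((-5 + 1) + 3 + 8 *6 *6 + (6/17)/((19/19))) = -119/63505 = -0.00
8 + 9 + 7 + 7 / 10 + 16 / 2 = 327 / 10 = 32.70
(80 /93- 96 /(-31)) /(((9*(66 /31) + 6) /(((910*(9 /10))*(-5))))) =-644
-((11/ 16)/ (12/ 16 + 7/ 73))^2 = -644809/ 976144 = -0.66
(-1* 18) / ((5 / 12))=-216 / 5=-43.20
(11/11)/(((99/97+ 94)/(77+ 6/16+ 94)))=1.80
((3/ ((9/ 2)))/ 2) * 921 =307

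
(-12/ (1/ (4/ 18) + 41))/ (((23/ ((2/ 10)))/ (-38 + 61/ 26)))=11124/ 136045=0.08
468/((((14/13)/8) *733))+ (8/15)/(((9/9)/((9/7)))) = 19896/3665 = 5.43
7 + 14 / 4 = 21 / 2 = 10.50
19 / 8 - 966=-7709 / 8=-963.62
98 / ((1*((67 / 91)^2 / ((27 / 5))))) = 21911526 / 22445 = 976.23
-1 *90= -90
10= 10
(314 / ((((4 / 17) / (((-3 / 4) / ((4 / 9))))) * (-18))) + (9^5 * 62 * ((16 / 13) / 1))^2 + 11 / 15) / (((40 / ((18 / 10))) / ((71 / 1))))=701615662102921336293 / 10816000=64868311954781.93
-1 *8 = -8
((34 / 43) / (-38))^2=289 / 667489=0.00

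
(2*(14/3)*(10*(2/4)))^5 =53782400000/243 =221326748.97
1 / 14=0.07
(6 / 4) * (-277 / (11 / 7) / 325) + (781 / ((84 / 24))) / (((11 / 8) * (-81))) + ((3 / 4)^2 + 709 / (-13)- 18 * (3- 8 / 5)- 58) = -4540310767 / 32432400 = -139.99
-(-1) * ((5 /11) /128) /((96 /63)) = 105 /45056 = 0.00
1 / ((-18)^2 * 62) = 1 / 20088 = 0.00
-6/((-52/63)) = 189/26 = 7.27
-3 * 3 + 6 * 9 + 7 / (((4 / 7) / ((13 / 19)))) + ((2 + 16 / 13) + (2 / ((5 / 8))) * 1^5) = 295473 / 4940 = 59.81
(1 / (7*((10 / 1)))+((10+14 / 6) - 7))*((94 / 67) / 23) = 52781 / 161805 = 0.33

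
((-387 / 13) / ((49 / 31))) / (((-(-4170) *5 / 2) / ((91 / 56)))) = -3999 / 1362200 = -0.00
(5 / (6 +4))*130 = 65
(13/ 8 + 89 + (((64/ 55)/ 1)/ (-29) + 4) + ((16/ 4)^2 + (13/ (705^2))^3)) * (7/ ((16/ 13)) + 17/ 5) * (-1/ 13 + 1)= 25191006077822719606231013/ 27156104126388022500000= 927.64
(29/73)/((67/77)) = 0.46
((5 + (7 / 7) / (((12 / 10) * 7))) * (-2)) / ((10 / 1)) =-43 / 42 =-1.02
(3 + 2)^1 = 5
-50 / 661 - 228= -150758 / 661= -228.08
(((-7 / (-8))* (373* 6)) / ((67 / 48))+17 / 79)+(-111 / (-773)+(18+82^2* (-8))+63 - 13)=-214069633334 / 4091489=-52320.72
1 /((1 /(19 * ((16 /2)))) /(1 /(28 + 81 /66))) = 3344 /643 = 5.20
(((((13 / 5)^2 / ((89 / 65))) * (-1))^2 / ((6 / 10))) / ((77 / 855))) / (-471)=-91709371 / 95756969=-0.96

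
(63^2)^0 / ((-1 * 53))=-1 / 53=-0.02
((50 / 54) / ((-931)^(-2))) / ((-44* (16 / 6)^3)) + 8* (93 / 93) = -21488801 / 22528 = -953.87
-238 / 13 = -18.31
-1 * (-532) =532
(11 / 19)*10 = 110 / 19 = 5.79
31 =31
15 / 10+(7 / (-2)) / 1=-2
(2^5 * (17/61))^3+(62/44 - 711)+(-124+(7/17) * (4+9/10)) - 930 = -223328935611/212227235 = -1052.31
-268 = -268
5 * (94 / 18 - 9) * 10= -1700 / 9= -188.89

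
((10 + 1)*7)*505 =38885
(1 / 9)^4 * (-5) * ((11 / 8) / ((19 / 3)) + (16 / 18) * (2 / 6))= -10535 / 26926344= -0.00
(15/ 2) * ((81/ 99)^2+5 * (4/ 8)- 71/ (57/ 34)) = -2702345/ 9196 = -293.86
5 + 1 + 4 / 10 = 32 / 5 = 6.40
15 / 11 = 1.36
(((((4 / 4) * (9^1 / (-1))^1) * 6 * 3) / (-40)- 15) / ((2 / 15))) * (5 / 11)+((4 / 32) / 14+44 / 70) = -32289 / 880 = -36.69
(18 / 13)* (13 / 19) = 18 / 19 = 0.95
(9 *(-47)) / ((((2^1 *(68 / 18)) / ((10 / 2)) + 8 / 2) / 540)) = -2569725 / 62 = -41447.18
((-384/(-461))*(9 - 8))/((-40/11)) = -528/2305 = -0.23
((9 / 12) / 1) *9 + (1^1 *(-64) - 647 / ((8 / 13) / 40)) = -168449 / 4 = -42112.25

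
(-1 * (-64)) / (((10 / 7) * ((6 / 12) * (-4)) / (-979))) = 109648 / 5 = 21929.60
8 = 8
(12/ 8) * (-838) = -1257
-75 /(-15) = 5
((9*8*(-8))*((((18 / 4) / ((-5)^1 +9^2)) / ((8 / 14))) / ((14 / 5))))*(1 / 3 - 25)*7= 3680.53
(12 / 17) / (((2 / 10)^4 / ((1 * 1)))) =7500 / 17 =441.18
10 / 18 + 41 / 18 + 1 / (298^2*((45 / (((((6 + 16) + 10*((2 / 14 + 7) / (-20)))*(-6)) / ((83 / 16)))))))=1096394321 / 386963430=2.83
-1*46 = -46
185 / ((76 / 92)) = 4255 / 19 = 223.95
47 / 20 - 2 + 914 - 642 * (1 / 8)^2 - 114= 126451 / 160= 790.32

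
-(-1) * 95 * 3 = 285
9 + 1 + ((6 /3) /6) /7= 211 /21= 10.05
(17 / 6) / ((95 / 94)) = 799 / 285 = 2.80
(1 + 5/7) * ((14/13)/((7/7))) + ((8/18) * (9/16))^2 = 397/208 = 1.91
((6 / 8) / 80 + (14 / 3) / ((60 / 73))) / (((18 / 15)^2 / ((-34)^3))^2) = 49418655331375 / 11664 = 4236853166.27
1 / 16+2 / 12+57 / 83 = 3649 / 3984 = 0.92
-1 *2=-2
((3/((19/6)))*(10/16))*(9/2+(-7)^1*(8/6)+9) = 375/152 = 2.47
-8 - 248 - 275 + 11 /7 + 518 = -80 /7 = -11.43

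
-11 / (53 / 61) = -671 / 53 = -12.66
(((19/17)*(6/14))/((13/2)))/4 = 57/3094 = 0.02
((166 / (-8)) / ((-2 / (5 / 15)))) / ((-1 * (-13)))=83 / 312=0.27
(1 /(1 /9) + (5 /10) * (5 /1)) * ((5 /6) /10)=23 /24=0.96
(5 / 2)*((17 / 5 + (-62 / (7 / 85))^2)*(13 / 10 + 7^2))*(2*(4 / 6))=69849262499 / 735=95033010.20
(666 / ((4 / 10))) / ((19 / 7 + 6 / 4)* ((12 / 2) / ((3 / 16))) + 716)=1.96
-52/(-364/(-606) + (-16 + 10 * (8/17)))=133926/27541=4.86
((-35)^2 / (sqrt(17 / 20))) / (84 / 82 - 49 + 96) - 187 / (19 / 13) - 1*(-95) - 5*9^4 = -623921 / 19 + 100450*sqrt(85) / 33473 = -32810.28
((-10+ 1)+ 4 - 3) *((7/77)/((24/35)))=-35/33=-1.06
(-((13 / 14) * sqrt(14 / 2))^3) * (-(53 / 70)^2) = 6171373 * sqrt(7) / 1920800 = 8.50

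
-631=-631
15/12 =5/4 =1.25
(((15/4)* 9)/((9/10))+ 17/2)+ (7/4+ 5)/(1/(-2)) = 65/2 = 32.50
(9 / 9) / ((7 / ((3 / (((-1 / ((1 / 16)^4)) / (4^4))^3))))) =-3 / 117440512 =-0.00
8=8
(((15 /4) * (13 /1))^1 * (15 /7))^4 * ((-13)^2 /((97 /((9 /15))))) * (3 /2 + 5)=96490551571171875 /119243264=809190794.80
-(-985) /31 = 985 /31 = 31.77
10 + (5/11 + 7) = 192/11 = 17.45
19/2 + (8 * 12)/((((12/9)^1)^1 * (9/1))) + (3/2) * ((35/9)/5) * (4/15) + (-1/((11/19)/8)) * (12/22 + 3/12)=74263/10890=6.82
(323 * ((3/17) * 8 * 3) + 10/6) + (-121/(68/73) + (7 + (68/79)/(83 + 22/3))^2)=120515581369309/93502437324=1288.90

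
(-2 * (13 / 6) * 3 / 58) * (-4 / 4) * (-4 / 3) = -26 / 87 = -0.30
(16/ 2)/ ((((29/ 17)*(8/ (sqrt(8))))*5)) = 34*sqrt(2)/ 145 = 0.33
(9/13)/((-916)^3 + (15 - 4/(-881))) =-0.00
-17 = -17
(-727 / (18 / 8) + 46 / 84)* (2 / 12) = -40643 / 756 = -53.76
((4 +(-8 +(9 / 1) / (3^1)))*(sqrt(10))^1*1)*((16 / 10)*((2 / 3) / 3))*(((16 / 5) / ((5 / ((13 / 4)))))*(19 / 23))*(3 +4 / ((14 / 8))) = -584896*sqrt(10) / 181125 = -10.21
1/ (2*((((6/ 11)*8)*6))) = 11/ 576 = 0.02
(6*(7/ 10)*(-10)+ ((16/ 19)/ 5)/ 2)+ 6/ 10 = -785/ 19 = -41.32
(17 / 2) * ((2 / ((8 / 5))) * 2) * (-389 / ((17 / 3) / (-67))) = 390945 / 4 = 97736.25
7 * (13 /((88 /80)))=910 /11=82.73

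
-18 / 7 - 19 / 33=-727 / 231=-3.15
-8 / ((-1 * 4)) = 2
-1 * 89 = -89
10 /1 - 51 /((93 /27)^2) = 5479 /961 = 5.70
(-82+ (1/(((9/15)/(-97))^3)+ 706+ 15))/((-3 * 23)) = 114066872/1863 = 61227.52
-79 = -79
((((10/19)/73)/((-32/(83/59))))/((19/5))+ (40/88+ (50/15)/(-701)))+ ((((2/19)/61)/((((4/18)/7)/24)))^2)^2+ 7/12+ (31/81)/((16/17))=168384130266560242510229/38832408232832406727656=4.34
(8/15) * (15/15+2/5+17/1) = 736/75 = 9.81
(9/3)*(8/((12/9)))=18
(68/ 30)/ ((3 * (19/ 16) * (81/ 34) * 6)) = 9248/ 207765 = 0.04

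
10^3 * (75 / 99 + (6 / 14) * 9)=4614.72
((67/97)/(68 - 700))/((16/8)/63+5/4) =-4221/4950298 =-0.00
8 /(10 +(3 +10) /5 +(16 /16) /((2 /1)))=0.61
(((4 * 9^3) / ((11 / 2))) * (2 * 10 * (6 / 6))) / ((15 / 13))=101088 / 11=9189.82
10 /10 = 1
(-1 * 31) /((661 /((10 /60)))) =-31 /3966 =-0.01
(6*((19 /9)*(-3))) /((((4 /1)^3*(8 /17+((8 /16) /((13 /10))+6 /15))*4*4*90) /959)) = -211939 /672768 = -0.32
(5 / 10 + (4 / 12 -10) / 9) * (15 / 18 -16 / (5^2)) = -899 / 8100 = -0.11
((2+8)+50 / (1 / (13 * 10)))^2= 42380100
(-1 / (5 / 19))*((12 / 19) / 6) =-2 / 5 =-0.40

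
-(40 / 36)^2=-100 / 81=-1.23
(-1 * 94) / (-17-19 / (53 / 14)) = 4982 / 1167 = 4.27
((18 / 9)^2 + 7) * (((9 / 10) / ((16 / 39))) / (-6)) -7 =-3527 / 320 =-11.02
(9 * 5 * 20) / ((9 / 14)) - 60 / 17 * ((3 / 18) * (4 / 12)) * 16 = 71240 / 51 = 1396.86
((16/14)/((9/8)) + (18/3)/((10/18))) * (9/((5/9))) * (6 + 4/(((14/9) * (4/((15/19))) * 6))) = 54216513/46550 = 1164.69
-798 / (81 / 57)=-5054 / 9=-561.56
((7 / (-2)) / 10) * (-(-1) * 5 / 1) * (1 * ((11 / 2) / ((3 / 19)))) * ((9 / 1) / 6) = -1463 / 16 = -91.44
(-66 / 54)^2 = 121 / 81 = 1.49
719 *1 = 719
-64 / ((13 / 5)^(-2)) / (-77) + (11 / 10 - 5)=6617 / 3850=1.72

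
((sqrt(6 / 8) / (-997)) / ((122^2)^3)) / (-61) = sqrt(3) / 401064269761655936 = 0.00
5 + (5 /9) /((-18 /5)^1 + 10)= 1465 /288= 5.09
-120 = -120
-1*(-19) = 19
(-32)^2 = 1024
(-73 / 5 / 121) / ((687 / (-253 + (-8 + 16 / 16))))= 0.05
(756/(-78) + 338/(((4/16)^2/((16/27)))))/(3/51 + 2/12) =38129708/2691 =14169.35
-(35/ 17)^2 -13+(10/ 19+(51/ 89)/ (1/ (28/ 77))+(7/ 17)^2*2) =-86897810/ 5375689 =-16.16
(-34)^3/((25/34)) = -1336336/25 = -53453.44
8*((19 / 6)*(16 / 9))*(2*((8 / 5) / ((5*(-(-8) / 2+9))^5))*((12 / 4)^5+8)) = 4883456 / 156639234375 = 0.00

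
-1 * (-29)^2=-841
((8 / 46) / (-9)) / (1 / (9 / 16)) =-1 / 92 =-0.01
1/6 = 0.17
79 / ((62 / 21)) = 1659 / 62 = 26.76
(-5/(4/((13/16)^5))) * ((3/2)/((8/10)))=-27846975/33554432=-0.83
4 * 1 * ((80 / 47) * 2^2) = 1280 / 47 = 27.23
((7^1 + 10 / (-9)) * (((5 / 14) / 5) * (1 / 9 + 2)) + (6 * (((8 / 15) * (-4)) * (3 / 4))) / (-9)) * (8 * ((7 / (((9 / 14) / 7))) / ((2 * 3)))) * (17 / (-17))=-2172268 / 10935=-198.65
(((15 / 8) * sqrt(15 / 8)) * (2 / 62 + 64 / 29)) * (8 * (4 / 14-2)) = -90585 * sqrt(30) / 6293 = -78.84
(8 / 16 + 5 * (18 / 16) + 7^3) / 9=931 / 24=38.79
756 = 756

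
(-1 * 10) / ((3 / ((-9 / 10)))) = 3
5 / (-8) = -5 / 8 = -0.62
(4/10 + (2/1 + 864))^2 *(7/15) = 43787856/125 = 350302.85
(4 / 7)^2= 16 / 49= 0.33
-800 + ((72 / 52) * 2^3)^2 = -114464 / 169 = -677.30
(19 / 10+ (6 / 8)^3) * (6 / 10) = 2229 / 1600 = 1.39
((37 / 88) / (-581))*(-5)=185 / 51128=0.00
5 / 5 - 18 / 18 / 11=10 / 11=0.91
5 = 5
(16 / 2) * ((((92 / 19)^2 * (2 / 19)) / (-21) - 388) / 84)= -111808120 / 3024819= -36.96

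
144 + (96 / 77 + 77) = 17113 / 77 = 222.25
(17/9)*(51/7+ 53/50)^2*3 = 145048097/367500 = 394.69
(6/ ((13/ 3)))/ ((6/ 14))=42/ 13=3.23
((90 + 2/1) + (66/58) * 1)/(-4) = -2701/116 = -23.28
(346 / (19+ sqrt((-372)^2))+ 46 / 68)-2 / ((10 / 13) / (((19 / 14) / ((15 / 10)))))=-64949 / 82110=-0.79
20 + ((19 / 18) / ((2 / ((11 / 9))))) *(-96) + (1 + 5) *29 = 3566 / 27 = 132.07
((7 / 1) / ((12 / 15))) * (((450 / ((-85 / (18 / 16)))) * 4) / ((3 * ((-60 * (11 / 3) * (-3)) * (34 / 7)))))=-2205 / 101728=-0.02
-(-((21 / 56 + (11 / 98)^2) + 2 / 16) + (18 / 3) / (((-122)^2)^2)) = 136326143283 / 265950913928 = 0.51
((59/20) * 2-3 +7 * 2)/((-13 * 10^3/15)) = -39/2000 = -0.02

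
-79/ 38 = -2.08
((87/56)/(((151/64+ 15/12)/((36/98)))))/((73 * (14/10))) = 20880/13496021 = 0.00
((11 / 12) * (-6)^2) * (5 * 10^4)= 1650000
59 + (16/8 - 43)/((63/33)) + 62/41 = 33610/861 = 39.04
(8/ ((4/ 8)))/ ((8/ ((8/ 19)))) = 16/ 19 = 0.84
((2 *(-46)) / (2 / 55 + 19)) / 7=-5060 / 7329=-0.69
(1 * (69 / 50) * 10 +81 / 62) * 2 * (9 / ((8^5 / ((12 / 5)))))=126441 / 6348800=0.02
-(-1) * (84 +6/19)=1602/19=84.32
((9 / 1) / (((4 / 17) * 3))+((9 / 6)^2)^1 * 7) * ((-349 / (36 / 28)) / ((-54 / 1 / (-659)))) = -30588803 / 324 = -94409.89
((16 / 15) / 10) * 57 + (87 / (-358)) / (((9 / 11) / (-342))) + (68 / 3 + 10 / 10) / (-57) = 82067168 / 765225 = 107.25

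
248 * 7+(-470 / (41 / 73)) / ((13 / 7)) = 685118 / 533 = 1285.40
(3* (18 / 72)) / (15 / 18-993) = -9 / 11906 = -0.00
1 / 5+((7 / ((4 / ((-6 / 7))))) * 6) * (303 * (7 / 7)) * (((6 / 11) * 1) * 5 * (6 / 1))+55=-2451264 / 55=-44568.44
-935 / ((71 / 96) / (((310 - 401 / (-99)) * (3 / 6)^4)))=-5285470 / 213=-24814.41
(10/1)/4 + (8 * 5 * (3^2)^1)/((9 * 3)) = 95/6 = 15.83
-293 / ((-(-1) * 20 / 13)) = -190.45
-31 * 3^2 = -279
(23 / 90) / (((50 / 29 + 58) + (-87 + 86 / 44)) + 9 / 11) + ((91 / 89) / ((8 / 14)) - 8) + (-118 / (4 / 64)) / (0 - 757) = -706587135319 / 189583579620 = -3.73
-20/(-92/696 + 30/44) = -9570/263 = -36.39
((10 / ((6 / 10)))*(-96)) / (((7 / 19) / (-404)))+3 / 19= 233350421 / 133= 1754514.44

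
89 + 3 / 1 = 92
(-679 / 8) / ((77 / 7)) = -679 / 88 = -7.72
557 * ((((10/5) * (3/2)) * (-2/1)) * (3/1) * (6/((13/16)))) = -962496/13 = -74038.15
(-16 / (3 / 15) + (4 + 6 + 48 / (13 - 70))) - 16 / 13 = -17802 / 247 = -72.07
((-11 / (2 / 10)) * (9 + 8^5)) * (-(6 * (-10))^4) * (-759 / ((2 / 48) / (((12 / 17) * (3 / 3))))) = -5107062300595200000 / 17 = -300415429446776470.59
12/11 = 1.09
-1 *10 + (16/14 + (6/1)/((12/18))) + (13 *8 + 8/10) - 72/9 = 3393/35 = 96.94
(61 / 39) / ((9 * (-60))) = -61 / 21060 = -0.00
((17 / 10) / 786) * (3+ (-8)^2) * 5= 1139 / 1572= 0.72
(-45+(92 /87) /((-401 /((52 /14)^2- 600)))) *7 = -74283227 /244209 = -304.18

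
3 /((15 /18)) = 18 /5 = 3.60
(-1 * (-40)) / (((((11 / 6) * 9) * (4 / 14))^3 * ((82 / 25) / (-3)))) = -171500 / 491139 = -0.35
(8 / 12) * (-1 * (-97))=194 / 3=64.67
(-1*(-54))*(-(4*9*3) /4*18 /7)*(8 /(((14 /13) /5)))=-6823440 /49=-139253.88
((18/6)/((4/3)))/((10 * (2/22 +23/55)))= 99/224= 0.44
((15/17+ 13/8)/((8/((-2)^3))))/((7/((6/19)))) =-1023/9044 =-0.11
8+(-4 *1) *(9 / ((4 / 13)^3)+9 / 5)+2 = -98641 / 80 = -1233.01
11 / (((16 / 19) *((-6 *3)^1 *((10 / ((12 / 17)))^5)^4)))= -2653253867962368 / 387595310845143558731231784820556640625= -0.00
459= 459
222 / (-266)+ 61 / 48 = 2785 / 6384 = 0.44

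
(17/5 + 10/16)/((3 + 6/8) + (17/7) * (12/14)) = 7889/11430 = 0.69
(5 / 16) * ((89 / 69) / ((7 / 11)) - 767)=-923705 / 3864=-239.05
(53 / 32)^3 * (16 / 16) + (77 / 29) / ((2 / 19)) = 29.77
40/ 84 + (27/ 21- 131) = -129.24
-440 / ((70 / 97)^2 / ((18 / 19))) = -3725964 / 4655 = -800.42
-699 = -699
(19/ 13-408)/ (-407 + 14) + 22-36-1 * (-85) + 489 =2866325/ 5109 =561.03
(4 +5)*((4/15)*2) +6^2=204/5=40.80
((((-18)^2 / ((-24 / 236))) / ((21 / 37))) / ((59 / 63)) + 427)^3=-172529619263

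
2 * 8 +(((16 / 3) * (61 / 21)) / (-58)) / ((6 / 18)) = 9256 / 609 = 15.20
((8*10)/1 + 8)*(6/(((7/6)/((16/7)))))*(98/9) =11264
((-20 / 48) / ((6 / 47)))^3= -12977875 / 373248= -34.77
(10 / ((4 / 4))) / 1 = 10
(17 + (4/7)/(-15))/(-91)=-137/735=-0.19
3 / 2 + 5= 13 / 2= 6.50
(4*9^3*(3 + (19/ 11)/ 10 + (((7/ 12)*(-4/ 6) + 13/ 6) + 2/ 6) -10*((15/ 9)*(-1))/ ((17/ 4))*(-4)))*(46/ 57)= -434881332/ 17765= -24479.67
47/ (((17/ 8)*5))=376/ 85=4.42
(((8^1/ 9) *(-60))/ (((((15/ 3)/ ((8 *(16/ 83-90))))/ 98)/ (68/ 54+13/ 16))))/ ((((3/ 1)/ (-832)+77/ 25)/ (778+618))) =303743669512192000/ 430198047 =706055435.70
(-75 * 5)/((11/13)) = -4875/11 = -443.18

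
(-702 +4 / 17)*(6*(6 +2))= -33684.71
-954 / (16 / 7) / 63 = -53 / 8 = -6.62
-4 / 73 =-0.05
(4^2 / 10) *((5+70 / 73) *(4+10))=9744 / 73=133.48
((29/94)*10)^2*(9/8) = 189225/17672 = 10.71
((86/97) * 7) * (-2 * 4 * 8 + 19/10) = -385.40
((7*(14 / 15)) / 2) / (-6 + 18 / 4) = -98 / 45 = -2.18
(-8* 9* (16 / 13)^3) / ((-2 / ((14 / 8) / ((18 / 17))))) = 243712 / 2197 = 110.93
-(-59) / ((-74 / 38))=-1121 / 37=-30.30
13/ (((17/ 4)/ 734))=38168/ 17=2245.18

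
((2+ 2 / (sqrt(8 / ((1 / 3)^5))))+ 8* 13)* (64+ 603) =667* sqrt(6) / 54+ 70702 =70732.26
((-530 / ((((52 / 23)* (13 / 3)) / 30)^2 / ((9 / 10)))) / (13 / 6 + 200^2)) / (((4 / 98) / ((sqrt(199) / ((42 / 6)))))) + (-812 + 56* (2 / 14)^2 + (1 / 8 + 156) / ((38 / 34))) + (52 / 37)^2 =-974754593 / 1456616 - 10730460825* sqrt(199) / 27420045172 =-674.71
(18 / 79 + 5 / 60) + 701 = 664843 / 948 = 701.31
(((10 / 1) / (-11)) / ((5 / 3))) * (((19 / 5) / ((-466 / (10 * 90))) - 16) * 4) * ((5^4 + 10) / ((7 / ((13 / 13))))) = 4619.31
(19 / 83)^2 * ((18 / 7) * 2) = 0.27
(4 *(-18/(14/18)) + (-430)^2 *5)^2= 41871925605904/49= 854529093998.04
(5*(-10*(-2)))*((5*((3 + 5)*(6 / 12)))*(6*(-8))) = -96000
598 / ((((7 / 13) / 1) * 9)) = 7774 / 63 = 123.40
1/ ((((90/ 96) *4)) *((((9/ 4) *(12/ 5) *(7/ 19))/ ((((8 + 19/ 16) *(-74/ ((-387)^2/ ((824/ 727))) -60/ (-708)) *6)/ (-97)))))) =-71928093223/ 11216376837882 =-0.01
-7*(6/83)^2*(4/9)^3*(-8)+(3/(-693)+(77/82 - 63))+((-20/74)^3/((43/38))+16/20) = -2350420473407779489/38369789206326270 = -61.26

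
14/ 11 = 1.27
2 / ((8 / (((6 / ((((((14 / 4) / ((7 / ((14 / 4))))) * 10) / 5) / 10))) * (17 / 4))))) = 255 / 14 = 18.21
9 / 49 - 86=-4205 / 49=-85.82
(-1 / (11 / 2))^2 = 4 / 121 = 0.03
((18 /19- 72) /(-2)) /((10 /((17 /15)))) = 153 /38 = 4.03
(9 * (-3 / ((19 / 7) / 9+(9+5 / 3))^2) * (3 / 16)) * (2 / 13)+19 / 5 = 3.79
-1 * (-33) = 33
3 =3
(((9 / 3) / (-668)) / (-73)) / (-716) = -3 / 34915024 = -0.00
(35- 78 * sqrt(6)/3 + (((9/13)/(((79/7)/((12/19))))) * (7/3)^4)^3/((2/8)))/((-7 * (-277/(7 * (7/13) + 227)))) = 1176636582873439000/240789621725531073- 6000 * sqrt(6)/1939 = -2.69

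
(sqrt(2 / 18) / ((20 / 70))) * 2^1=7 / 3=2.33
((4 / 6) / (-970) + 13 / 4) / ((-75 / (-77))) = 1456147 / 436500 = 3.34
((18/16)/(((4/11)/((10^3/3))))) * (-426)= -878625/2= -439312.50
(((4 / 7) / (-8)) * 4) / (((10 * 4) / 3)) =-3 / 140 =-0.02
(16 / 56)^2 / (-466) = -2 / 11417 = -0.00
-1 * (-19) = 19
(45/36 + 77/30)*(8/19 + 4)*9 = 14427/95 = 151.86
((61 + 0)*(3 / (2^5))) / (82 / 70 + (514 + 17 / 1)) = 0.01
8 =8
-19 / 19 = -1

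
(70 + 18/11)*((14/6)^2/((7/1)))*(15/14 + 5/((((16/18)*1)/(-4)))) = -39400/33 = -1193.94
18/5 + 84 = 438/5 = 87.60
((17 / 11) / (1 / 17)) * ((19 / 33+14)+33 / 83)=11852468 / 30129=393.39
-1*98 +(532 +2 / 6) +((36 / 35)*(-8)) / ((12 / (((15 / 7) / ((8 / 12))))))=63523 / 147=432.13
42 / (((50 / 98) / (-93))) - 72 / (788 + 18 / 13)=-982054314 / 128275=-7655.85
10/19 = 0.53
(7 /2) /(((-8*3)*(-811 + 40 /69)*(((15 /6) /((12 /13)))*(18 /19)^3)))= 1104299 /14131849680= 0.00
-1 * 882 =-882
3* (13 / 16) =39 / 16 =2.44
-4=-4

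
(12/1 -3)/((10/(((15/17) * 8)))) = 108/17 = 6.35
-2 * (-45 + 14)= 62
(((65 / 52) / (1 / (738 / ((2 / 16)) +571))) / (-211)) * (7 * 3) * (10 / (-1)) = 3399375 / 422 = 8055.39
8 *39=312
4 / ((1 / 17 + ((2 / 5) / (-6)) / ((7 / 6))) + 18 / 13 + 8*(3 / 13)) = 30940 / 25003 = 1.24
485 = 485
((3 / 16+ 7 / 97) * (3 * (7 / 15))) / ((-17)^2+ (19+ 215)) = 0.00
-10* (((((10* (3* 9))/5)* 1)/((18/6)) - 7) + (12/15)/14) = -774/7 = -110.57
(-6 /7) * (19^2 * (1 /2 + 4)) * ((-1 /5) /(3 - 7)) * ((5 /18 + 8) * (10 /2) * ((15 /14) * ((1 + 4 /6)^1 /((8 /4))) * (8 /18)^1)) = -1344725 /1176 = -1143.47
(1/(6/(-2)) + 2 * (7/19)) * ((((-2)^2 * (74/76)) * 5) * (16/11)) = 136160/11913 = 11.43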